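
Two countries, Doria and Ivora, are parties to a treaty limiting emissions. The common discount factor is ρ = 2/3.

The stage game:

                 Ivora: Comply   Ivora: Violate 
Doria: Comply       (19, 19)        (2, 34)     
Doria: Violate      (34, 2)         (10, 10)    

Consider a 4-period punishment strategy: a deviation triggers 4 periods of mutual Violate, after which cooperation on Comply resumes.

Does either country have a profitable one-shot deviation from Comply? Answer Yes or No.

IC: ρ+…+ρ^4 ≥ (34−19)/(19−10) = 5/3.
At ρ = 2/3: partial sum = 1.6049 < 1.6667. Cooperation not sustainable.

Yes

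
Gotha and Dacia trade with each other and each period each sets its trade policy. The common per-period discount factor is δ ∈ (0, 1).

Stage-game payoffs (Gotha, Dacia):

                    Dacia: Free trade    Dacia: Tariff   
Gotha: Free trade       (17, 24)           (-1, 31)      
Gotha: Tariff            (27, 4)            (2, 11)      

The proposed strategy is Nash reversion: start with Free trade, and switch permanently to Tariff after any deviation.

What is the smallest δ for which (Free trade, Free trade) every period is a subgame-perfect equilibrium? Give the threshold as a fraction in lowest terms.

Gotha: cooperation gives 17 each period; deviation gives 27 once then 2 forever.
  17/(1−δ) ≥ 27 + 2δ/(1−δ) ⇒ δ ≥ 10/25 = 2/5.
Dacia: cooperation gives 24 each period; deviation gives 31 once then 11 forever.
  δ ≥ 7/20.
Both must hold, so the binding constraint is Gotha's: δ ≥ 2/5.

2/5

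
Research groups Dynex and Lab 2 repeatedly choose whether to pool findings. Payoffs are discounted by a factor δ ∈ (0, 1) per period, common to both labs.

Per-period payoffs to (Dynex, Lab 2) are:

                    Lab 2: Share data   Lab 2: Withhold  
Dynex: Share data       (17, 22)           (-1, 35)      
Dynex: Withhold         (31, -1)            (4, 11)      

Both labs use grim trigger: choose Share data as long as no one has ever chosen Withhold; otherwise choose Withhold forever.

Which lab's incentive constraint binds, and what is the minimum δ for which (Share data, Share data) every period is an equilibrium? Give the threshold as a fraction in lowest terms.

Dynex's threshold: (31−17)/(31−4) = 14/27.
Lab 2's threshold: (35−22)/(35−11) = 13/24.
14/27 < 13/24, so Lab 2 binds and δ* = 13/24.

Lab 2; δ ≥ 13/24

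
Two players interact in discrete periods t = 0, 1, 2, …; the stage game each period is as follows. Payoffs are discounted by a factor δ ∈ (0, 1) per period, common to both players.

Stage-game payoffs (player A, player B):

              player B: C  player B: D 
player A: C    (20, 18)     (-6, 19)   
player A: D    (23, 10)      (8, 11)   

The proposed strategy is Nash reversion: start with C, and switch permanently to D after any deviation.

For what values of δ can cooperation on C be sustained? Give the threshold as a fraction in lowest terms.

1/5

player A: cooperation gives 20 each period; deviation gives 23 once then 8 forever.
  20/(1−δ) ≥ 23 + 8δ/(1−δ) ⇒ δ ≥ 3/15 = 1/5.
player B: cooperation gives 18 each period; deviation gives 19 once then 11 forever.
  δ ≥ 1/8.
Both must hold, so the binding constraint is player A's: δ ≥ 1/5.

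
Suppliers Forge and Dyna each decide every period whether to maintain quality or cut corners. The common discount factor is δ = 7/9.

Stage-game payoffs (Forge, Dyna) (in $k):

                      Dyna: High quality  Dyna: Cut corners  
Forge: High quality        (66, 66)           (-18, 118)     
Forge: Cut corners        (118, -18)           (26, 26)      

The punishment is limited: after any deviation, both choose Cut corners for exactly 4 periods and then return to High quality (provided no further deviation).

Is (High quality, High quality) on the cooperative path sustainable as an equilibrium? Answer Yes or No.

Comparing payoff streams over the 5 periods until play realigns: cooperate → 66(1+δ+…+δ^4); deviate → 118 + 26(δ+…+δ^4).
Cooperation is sustained iff (66−26)(δ+…+δ^4) ≥ 118−66.
δ+…+δ^4 = 7/9·(1−(7/9)^4)/(1−7/9) = 2.2192, and (118−66)/(66−26) = 1.3000.
2.2192 ≥ 1.3000, so cooperation is sustainable.

Yes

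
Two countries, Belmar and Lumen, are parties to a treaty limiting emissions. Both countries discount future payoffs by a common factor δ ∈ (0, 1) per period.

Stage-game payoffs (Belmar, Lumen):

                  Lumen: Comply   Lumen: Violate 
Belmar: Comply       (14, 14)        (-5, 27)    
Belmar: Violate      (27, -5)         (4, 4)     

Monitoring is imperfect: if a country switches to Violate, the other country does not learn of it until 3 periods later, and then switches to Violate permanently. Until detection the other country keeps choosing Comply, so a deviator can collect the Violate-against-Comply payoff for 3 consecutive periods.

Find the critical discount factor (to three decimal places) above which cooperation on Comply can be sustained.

0.827

A deviator earns 27 for 3 periods, then 4 forever; cooperating earns 14 forever. Multiplying the IC by (1−δ):
14 ≥ 27(1−δ^3) + 4δ^3, so 23·δ^3 ≥ 13 and δ^3 ≥ 13/23.
δ ≥ (13/23)^(1/3) ≈ 0.827.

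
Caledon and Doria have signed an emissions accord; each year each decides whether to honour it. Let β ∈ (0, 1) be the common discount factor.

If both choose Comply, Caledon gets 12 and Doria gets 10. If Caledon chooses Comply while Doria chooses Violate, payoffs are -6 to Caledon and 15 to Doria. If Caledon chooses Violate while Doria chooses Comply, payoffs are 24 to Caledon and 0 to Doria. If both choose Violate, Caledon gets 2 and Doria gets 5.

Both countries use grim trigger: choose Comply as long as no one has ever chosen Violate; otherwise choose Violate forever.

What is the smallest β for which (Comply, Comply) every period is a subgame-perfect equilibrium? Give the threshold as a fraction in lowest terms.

6/11

Caledon's threshold: (24−12)/(24−2) = 6/11.
Doria's threshold: (15−10)/(15−5) = 1/2.
6/11 > 1/2, so Caledon binds and β* = 6/11.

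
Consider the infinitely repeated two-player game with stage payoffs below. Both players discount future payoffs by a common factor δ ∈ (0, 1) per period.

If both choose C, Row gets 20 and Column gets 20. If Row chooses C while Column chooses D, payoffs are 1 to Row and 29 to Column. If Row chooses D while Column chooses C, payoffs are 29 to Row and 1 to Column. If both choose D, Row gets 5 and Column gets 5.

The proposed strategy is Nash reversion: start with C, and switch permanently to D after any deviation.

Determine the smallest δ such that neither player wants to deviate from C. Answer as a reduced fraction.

One-period gain from deviating is 29 − 20 = 9. The loss is 20 − 5 = 15 in every subsequent period, with present value 15·δ/(1−δ).
Deviation is unprofitable when 15·δ/(1−δ) ≥ 9, i.e. δ/(1−δ) ≥ 3/5.
Equivalently δ ≥ 9/(9+15) = 3/8.

3/8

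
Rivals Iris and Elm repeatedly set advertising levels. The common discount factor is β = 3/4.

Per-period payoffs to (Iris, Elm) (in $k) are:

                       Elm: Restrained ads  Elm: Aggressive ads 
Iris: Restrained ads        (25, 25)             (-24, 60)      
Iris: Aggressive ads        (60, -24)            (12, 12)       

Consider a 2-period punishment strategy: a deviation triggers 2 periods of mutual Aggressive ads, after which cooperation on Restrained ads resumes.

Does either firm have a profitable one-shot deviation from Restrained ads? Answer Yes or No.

Comparing payoff streams over the 3 periods until play realigns: cooperate → 25(1+β+…+β^2); deviate → 60 + 12(β+…+β^2).
Cooperation is sustained iff (25−12)(β+…+β^2) ≥ 60−25.
β+…+β^2 = 3/4·(1−(3/4)^2)/(1−3/4) = 1.3125, and (60−25)/(25−12) = 2.6923.
1.3125 < 2.6923, so cooperation is not sustainable.

Yes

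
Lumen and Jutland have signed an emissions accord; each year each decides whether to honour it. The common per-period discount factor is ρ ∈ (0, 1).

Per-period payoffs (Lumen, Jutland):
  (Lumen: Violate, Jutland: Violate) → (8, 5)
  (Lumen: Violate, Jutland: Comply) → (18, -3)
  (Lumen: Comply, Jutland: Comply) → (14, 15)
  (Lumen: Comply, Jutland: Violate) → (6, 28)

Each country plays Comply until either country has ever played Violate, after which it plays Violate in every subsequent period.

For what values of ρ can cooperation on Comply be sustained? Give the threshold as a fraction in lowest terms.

For Lumen: deviation gain 18−14 = 4, per-period punishment loss 14−8 = 6. IC gives ρ ≥ 4/10 = 2/5.
For Jutland: gain 13, loss 10 per period, so ρ ≥ 13/23.
The tighter constraint is Jutland's, so cooperation needs ρ ≥ 13/23.

13/23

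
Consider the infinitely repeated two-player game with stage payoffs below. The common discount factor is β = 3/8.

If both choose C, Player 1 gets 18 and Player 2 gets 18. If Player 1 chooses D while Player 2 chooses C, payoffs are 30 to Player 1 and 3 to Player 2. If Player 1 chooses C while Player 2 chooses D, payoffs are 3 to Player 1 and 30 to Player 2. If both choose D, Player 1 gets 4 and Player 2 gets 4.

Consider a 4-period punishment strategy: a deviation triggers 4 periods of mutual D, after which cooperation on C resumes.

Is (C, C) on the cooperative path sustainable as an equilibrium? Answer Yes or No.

No

IC: β+…+β^4 ≥ (30−18)/(18−4) = 6/7.
At β = 3/8: partial sum = 0.5881 < 0.8571. Cooperation not sustainable.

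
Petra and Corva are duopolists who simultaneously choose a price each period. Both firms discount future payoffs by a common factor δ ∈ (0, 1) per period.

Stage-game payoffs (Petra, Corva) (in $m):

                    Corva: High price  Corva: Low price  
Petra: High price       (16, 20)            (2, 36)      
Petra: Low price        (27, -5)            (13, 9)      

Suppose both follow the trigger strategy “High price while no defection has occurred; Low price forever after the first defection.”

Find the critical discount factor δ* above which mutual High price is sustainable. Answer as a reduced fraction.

11/14

Petra's threshold: (27−16)/(27−13) = 11/14.
Corva's threshold: (36−20)/(36−9) = 16/27.
11/14 > 16/27, so Petra binds and δ* = 11/14.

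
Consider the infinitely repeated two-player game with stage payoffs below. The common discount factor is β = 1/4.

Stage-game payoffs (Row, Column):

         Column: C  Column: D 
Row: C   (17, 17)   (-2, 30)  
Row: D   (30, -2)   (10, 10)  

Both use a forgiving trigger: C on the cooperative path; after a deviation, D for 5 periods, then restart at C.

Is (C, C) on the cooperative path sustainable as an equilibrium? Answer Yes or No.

A one-shot deviation gives 30 now, then 10 for 5 periods, then back to 17.
Gain from deviating: (30−17) today; loss: (17−10) in each of the next 5 periods.
No-deviation condition: (17−10)(β+…+β^5) ≥ 30−17, i.e. β+…+β^5 ≥ 13/7.
At β = 1/4: β+…+β^5 = 0.3330 < 1.8571.
So cooperation is not sustainable.

No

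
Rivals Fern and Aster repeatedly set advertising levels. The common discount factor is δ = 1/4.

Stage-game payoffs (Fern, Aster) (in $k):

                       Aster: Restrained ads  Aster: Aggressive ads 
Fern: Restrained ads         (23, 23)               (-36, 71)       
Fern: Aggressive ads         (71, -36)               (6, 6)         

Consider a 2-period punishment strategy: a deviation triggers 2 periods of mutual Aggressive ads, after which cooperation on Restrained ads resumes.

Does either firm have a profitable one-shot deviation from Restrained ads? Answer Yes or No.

Yes

Comparing payoff streams over the 3 periods until play realigns: cooperate → 23(1+δ+…+δ^2); deviate → 71 + 6(δ+…+δ^2).
Cooperation is sustained iff (23−6)(δ+…+δ^2) ≥ 71−23.
δ+…+δ^2 = 1/4·(1−(1/4)^2)/(1−1/4) = 0.3125, and (71−23)/(23−6) = 2.8235.
0.3125 < 2.8235, so cooperation is not sustainable.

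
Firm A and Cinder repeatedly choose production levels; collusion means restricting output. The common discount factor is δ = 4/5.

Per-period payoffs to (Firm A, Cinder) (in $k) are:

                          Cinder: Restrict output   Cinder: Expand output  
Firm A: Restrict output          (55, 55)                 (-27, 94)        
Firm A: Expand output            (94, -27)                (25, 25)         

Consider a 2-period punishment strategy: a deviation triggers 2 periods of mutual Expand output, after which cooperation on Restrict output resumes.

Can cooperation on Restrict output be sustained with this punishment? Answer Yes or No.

IC: δ+…+δ^2 ≥ (94−55)/(55−25) = 13/10.
At δ = 4/5: partial sum = 1.4400 ≥ 1.3000. Cooperation sustainable.

Yes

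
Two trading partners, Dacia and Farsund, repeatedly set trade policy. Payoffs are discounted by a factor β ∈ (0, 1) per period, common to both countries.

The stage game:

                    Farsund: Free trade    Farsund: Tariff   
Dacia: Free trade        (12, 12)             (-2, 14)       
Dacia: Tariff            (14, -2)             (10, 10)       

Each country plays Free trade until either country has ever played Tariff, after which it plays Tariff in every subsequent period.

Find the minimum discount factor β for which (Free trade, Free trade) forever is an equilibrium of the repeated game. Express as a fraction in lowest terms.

One-period gain from deviating is 14 − 12 = 2. The loss is 12 − 10 = 2 in every subsequent period, with present value 2·β/(1−β).
Deviation is unprofitable when 2·β/(1−β) ≥ 2, i.e. β/(1−β) ≥ 1.
Equivalently β ≥ 2/(2+2) = 1/2.

1/2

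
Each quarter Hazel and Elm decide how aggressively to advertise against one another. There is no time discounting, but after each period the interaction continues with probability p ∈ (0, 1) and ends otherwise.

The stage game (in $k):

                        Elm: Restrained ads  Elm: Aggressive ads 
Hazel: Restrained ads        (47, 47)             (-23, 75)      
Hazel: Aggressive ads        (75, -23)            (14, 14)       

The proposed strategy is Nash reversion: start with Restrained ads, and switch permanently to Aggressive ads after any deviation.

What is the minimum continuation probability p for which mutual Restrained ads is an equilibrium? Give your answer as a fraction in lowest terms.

Expected cooperation value is 47 + p·47 + p²·47 + … = 47/(1−p); deviation gives 75 + p·14/(1−p).
47 ≥ 75(1−p) + 14p ⇒ 61p ≥ 28 ⇒ p ≥ 28/61.

28/61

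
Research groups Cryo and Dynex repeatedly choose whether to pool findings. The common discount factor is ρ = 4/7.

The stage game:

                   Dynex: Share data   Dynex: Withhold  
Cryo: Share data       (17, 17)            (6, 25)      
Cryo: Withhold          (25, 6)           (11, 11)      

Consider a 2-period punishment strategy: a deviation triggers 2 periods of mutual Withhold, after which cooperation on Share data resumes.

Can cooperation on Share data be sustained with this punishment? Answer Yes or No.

Comparing payoff streams over the 3 periods until play realigns: cooperate → 17(1+ρ+…+ρ^2); deviate → 25 + 11(ρ+…+ρ^2).
Cooperation is sustained iff (17−11)(ρ+…+ρ^2) ≥ 25−17.
ρ+…+ρ^2 = 4/7·(1−(4/7)^2)/(1−4/7) = 0.8980, and (25−17)/(17−11) = 1.3333.
0.8980 < 1.3333, so cooperation is not sustainable.

No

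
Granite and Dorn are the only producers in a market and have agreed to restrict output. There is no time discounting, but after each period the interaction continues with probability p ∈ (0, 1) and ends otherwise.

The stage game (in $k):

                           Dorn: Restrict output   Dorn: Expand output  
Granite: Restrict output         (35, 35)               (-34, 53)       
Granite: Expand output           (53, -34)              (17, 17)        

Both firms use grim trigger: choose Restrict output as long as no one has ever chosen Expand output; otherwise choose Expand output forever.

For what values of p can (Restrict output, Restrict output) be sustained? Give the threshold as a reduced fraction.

1/2

With no time discounting, the continuation probability p plays the role of the discount factor.
Grim-trigger IC: 35/(1−p) ≥ 53 + 17p/(1−p) ⇒ p ≥ (53−35)/(53−17) = 1/2.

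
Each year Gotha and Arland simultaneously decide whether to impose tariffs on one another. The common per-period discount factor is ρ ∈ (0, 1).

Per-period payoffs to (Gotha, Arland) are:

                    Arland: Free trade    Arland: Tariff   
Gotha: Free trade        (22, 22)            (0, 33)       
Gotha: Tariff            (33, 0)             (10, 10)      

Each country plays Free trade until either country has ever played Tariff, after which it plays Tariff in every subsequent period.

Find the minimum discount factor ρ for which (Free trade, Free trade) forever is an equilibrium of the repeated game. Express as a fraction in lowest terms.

Under grim trigger the critical discount factor is (T−C)/(T−P) with T = 33, C = 22, P = 10.
ρ* = (33−22)/(33−10) = 11/23.

11/23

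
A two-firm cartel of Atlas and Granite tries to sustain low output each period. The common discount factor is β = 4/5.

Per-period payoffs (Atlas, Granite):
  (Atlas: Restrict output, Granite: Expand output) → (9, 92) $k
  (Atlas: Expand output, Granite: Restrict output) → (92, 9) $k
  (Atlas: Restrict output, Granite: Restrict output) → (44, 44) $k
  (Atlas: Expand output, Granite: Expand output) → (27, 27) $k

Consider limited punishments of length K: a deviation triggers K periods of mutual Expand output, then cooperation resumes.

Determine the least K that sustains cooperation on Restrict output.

IC: β(1−β^K)/(1−β) ≥ (92−44)/(44−27) = 48/17.
With β = 4/5: need 1 − β^K ≥ 48/17·(1−4/5)/(4/5), i.e. β^K ≤ 0.2941.
Since (4/5)^5 = 0.3277 and (4/5)^6 = 0.2621, the smallest such K is 6.

6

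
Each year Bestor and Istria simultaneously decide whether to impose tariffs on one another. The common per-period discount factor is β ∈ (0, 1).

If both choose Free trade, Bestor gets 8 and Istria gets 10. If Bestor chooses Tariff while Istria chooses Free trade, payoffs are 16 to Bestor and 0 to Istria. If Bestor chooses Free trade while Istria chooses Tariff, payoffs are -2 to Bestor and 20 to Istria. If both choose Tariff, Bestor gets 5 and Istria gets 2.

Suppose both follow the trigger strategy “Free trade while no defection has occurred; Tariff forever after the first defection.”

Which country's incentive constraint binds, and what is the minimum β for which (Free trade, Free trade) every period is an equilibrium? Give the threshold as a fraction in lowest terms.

Bestor: cooperation gives 8 each period; deviation gives 16 once then 5 forever.
  8/(1−β) ≥ 16 + 5β/(1−β) ⇒ β ≥ 8/11.
Istria: cooperation gives 10 each period; deviation gives 20 once then 2 forever.
  β ≥ 10/18 = 5/9.
Both must hold, so the binding constraint is Bestor's: β ≥ 8/11.

Bestor; β ≥ 8/11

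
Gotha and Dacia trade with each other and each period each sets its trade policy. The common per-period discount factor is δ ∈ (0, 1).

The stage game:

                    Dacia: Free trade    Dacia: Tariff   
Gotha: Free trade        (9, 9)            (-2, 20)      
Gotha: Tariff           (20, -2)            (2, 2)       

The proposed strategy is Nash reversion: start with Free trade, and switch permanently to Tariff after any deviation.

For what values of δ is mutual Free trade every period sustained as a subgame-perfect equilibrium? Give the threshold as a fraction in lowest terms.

Under grim trigger the critical discount factor is (T−C)/(T−P) with T = 20, C = 9, P = 2.
δ* = (20−9)/(20−2) = 11/18.

11/18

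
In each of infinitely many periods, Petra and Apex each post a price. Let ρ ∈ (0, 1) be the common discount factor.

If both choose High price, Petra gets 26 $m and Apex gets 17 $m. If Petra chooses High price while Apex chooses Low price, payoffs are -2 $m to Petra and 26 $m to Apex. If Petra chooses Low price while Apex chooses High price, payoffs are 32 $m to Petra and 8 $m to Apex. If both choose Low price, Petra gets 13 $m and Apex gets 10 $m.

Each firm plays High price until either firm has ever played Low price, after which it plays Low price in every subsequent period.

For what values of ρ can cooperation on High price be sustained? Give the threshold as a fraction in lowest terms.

Petra: cooperation gives 26 each period; deviation gives 32 once then 13 forever.
  26/(1−ρ) ≥ 32 + 13ρ/(1−ρ) ⇒ ρ ≥ 6/19.
Apex: cooperation gives 17 each period; deviation gives 26 once then 10 forever.
  ρ ≥ 9/16.
Both must hold, so the binding constraint is Apex's: ρ ≥ 9/16.

9/16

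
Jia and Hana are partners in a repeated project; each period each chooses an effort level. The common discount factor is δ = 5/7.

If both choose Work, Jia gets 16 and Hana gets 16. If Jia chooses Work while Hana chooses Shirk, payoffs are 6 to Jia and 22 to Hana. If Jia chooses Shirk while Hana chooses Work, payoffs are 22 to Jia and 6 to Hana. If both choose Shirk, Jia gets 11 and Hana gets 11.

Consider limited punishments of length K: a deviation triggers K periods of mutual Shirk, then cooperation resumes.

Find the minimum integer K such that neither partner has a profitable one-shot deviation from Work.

2

IC: δ(1−δ^K)/(1−δ) ≥ (22−16)/(16−11) = 6/5.
With δ = 5/7: need 1 − δ^K ≥ 6/5·(1−5/7)/(5/7), i.e. δ^K ≤ 0.5200.
Since (5/7)^1 = 0.7143 and (5/7)^2 = 0.5102, the smallest such K is 2.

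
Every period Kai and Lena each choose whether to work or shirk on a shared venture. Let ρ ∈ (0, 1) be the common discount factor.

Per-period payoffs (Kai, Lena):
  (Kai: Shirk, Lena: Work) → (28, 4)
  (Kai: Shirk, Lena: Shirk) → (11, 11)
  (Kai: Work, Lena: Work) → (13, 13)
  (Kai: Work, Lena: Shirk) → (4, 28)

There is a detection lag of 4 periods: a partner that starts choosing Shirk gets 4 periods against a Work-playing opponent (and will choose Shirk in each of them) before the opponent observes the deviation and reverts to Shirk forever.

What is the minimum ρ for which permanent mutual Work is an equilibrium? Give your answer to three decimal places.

0.969

The best deviation is to choose Shirk for all 4 undetected periods, earning 28 each, then 11 forever once detected.
Deviation value: 28(1−ρ^4)/(1−ρ) + 11ρ^4/(1−ρ); cooperation value: 13/(1−ρ).
IC: 13 ≥ 28(1−ρ^4) + 11ρ^4 = 28 − 17ρ^4.
So ρ^4 ≥ 15/17, giving ρ ≥ (15/17)^(1/4) ≈ 0.969.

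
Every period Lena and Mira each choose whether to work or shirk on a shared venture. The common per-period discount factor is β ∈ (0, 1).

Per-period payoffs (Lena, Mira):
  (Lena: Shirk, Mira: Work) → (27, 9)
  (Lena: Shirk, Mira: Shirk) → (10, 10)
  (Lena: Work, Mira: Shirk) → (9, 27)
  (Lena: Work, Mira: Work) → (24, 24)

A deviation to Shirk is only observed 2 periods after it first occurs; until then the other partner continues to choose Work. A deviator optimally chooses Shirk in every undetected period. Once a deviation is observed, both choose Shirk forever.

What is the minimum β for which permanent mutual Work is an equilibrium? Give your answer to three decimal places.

A deviator earns 27 for 2 periods, then 10 forever; cooperating earns 24 forever. Multiplying the IC by (1−β):
24 ≥ 27(1−β^2) + 10β^2, so 17·β^2 ≥ 3 and β^2 ≥ 3/17.
β ≥ (3/17)^(1/2) ≈ 0.420.

0.420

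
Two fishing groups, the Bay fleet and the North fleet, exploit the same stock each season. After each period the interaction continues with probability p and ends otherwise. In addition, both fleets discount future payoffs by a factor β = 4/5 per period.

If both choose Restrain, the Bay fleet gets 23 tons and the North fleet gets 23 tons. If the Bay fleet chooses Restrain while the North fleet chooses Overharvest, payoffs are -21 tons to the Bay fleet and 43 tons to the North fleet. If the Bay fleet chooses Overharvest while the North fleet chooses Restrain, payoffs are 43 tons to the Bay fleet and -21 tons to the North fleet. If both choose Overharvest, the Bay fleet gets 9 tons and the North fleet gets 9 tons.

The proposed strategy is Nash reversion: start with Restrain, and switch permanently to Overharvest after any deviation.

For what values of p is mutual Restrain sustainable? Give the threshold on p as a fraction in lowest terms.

With continuation probability p and discount β, the effective per-period discount factor is βp.
Grim-trigger IC: βp ≥ (43−23)/(43−9) = 10/17.
So p ≥ (10/17)/(4/5) = 25/34.

25/34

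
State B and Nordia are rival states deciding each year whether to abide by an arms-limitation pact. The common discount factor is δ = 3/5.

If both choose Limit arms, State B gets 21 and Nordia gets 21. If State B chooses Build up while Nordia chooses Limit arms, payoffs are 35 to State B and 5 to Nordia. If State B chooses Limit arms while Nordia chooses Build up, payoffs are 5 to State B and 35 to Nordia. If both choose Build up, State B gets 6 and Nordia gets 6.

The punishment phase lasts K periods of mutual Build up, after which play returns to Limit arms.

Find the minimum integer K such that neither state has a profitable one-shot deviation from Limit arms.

Need Σ_{k=1}^{K} δ^k ≥ (35−21)/(21−6) = 0.9333 at δ = 3/5.
At K = 1 the sum is 0.6000 < 0.9333; at K = 2 it is 0.9600 ≥ 0.9333.
So the minimum punishment length is K = 2.

2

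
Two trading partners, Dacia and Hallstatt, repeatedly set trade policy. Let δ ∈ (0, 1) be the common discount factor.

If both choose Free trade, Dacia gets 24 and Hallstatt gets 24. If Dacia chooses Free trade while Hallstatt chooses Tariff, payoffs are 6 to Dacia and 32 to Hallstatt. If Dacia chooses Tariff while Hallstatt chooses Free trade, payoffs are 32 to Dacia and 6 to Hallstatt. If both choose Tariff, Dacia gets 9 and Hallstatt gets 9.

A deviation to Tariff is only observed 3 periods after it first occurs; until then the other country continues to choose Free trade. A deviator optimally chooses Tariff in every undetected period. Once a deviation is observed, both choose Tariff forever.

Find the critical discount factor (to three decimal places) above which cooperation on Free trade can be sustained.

0.703

A deviator earns 32 for 3 periods, then 9 forever; cooperating earns 24 forever. Multiplying the IC by (1−δ):
24 ≥ 32(1−δ^3) + 9δ^3, so 23·δ^3 ≥ 8 and δ^3 ≥ 8/23.
δ ≥ (8/23)^(1/3) ≈ 0.703.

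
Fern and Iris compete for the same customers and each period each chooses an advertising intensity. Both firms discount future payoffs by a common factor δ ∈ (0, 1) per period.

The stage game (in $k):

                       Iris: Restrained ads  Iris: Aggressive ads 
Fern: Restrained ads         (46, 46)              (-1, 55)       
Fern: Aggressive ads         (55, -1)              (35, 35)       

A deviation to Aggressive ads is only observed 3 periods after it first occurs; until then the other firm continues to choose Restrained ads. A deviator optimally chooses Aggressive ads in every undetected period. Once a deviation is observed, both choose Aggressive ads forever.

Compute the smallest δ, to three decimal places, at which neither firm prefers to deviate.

A deviator earns 55 for 3 periods, then 35 forever; cooperating earns 46 forever. Multiplying the IC by (1−δ):
46 ≥ 55(1−δ^3) + 35δ^3, so 20·δ^3 ≥ 9 and δ^3 ≥ 9/20.
δ ≥ (9/20)^(1/3) ≈ 0.766.

0.766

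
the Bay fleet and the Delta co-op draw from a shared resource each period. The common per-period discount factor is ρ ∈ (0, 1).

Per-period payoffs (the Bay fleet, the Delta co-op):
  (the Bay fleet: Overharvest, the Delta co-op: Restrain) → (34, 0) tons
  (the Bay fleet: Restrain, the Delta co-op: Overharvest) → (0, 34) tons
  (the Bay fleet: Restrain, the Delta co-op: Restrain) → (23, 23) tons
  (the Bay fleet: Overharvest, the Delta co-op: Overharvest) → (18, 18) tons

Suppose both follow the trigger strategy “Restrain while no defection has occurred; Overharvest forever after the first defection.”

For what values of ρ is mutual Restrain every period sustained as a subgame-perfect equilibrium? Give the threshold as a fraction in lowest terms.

11/16

One-period gain from deviating is 34 − 23 = 11. The loss is 23 − 18 = 5 in every subsequent period, with present value 5·ρ/(1−ρ).
Deviation is unprofitable when 5·ρ/(1−ρ) ≥ 11, i.e. ρ/(1−ρ) ≥ 11/5.
Equivalently ρ ≥ 11/(11+5) = 11/16.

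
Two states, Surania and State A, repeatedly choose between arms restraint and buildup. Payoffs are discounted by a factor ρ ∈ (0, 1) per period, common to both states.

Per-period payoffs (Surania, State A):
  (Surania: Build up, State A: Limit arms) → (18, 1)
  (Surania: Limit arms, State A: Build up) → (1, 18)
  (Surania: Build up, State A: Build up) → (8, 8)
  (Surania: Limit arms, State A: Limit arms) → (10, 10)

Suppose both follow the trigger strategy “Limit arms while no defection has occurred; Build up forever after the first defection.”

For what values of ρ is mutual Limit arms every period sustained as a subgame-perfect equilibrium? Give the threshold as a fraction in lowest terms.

10/(1−ρ) ≥ 18 + 8ρ/(1−ρ)
10 ≥ 18 − 10ρ
ρ ≥ 8/10 = 4/5.

4/5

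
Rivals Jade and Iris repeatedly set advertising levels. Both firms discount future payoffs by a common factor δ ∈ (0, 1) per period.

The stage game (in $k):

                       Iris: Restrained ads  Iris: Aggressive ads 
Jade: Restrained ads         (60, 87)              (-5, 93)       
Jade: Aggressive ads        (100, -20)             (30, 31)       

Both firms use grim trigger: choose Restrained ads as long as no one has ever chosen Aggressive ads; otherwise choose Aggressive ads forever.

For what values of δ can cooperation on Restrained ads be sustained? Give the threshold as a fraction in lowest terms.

4/7

For Jade: deviation gain 100−60 = 40, per-period punishment loss 60−30 = 30. IC gives δ ≥ 40/70 = 4/7.
For Iris: gain 6, loss 56 per period, so δ ≥ 6/62 = 3/31.
The tighter constraint is Jade's, so cooperation needs δ ≥ 4/7.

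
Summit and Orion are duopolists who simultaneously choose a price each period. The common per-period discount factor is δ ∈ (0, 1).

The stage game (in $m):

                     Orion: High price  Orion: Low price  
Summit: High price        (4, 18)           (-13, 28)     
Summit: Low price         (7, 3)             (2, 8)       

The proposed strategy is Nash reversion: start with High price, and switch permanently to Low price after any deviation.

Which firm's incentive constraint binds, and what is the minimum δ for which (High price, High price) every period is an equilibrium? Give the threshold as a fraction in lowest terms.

Summit; δ ≥ 3/5

Summit's threshold: (7−4)/(7−2) = 3/5.
Orion's threshold: (28−18)/(28−8) = 1/2.
3/5 > 1/2, so Summit binds and δ* = 3/5.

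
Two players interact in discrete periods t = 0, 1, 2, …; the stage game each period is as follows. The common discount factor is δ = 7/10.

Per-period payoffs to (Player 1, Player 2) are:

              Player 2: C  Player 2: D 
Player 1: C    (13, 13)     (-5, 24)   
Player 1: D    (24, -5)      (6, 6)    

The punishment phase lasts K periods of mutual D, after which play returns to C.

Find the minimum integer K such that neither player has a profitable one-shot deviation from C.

4

IC: δ(1−δ^K)/(1−δ) ≥ (24−13)/(13−6) = 11/7.
With δ = 7/10: need 1 − δ^K ≥ 11/7·(1−7/10)/(7/10), i.e. δ^K ≤ 0.3265.
Since (7/10)^3 = 0.3430 and (7/10)^4 = 0.2401, the smallest such K is 4.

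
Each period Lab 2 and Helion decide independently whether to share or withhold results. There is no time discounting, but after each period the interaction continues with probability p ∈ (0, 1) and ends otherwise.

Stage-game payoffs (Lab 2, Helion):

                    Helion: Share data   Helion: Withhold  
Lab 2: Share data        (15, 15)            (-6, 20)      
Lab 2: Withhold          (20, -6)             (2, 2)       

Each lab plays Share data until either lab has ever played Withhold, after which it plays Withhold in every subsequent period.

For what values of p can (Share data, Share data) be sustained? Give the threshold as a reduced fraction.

5/18

Expected cooperation value is 15 + p·15 + p²·15 + … = 15/(1−p); deviation gives 20 + p·2/(1−p).
15 ≥ 20(1−p) + 2p ⇒ 18p ≥ 5 ⇒ p ≥ 5/18.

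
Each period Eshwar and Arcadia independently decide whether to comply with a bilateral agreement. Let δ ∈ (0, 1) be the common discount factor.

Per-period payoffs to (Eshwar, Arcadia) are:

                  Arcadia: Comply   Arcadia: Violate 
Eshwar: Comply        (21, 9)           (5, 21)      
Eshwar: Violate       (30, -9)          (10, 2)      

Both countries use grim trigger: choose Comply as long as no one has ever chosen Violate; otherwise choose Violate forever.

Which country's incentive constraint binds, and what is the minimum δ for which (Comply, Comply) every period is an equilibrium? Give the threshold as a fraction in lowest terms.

Arcadia; δ ≥ 12/19

For Eshwar: deviation gain 30−21 = 9, per-period punishment loss 21−10 = 11. IC gives δ ≥ 9/20.
For Arcadia: gain 12, loss 7 per period, so δ ≥ 12/19.
The tighter constraint is Arcadia's, so cooperation needs δ ≥ 12/19.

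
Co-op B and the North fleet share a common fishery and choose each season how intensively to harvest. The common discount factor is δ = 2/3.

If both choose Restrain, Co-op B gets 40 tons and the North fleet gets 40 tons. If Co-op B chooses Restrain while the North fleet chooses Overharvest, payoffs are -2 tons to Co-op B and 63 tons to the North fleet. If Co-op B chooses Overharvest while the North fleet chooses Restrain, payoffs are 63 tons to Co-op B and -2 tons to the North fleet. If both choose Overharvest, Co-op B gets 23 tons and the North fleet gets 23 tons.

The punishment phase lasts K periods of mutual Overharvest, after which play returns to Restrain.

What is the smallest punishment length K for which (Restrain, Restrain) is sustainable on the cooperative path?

3

No profitable deviation requires (40−23)(δ+…+δ^K) ≥ 63−40, i.e. δ+…+δ^K ≥ 23/17 ≈ 1.3529.
With δ = 2/3, the partial sums are K=1: 0.6667, K=2: 1.1111, K=3: 1.4074.
K = 3 is the first length at which the sum reaches 1.3529.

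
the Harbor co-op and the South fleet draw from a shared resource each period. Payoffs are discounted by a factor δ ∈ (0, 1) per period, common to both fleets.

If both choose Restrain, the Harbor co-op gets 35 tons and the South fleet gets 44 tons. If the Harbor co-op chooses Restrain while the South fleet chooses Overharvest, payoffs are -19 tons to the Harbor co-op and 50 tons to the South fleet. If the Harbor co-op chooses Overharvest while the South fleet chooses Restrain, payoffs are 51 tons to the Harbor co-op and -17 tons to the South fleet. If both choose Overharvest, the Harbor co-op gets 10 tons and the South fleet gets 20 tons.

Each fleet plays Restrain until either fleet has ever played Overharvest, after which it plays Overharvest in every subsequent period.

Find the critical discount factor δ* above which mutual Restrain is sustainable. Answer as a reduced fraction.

the Harbor co-op: cooperation gives 35 each period; deviation gives 51 once then 10 forever.
  35/(1−δ) ≥ 51 + 10δ/(1−δ) ⇒ δ ≥ 16/41.
the South fleet: cooperation gives 44 each period; deviation gives 50 once then 20 forever.
  δ ≥ 6/30 = 1/5.
Both must hold, so the binding constraint is the Harbor co-op's: δ ≥ 16/41.

16/41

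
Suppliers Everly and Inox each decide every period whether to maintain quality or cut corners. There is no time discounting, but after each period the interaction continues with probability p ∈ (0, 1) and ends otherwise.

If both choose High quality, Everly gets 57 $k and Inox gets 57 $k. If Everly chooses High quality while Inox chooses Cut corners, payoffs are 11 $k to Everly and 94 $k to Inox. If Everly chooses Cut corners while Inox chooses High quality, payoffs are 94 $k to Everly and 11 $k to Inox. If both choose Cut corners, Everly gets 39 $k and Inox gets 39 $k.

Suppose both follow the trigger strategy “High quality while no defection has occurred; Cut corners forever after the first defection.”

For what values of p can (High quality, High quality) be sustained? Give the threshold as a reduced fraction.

37/55

With no time discounting, the continuation probability p plays the role of the discount factor.
Grim-trigger IC: 57/(1−p) ≥ 94 + 39p/(1−p) ⇒ p ≥ (94−57)/(94−39) = 37/55.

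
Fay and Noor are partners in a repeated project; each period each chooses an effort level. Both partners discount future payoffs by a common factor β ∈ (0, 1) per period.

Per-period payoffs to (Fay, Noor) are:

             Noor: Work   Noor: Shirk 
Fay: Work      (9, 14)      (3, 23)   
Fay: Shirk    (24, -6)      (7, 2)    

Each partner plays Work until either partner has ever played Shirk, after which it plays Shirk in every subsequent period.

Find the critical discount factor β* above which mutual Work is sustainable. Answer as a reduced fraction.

15/17

For Fay: deviation gain 24−9 = 15, per-period punishment loss 9−7 = 2. IC gives β ≥ 15/17.
For Noor: gain 9, loss 12 per period, so β ≥ 9/21 = 3/7.
The tighter constraint is Fay's, so cooperation needs β ≥ 15/17.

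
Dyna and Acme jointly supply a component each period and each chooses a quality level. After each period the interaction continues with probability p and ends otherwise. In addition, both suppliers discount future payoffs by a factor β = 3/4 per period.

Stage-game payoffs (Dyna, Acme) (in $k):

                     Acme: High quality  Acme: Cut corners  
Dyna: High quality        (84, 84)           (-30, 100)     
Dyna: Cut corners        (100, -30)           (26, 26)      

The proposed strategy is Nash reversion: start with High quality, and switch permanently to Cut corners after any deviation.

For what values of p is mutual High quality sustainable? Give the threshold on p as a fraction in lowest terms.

With continuation probability p and discount β, the effective per-period discount factor is βp.
Grim-trigger IC: βp ≥ (100−84)/(100−26) = 8/37.
So p ≥ (8/37)/(3/4) = 32/111.

32/111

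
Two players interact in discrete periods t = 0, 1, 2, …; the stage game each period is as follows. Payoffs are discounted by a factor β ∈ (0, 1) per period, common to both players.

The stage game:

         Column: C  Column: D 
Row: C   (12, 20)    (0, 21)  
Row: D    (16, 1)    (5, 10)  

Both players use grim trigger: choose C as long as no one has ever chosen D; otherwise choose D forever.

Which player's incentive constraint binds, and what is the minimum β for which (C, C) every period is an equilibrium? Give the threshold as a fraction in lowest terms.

Row; β ≥ 4/11

For Row: deviation gain 16−12 = 4, per-period punishment loss 12−5 = 7. IC gives β ≥ 4/11.
For Column: gain 1, loss 10 per period, so β ≥ 1/11.
The tighter constraint is Row's, so cooperation needs β ≥ 4/11.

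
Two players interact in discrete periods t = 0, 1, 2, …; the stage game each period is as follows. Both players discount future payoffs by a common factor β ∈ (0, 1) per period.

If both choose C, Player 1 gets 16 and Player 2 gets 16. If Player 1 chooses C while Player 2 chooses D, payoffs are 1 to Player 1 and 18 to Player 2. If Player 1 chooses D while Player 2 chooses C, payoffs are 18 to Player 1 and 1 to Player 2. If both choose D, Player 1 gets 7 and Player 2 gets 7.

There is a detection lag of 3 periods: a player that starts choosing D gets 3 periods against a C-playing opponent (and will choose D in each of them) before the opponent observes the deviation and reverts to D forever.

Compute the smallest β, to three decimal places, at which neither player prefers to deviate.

0.567

The best deviation is to choose D for all 3 undetected periods, earning 18 each, then 7 forever once detected.
Deviation value: 18(1−β^3)/(1−β) + 7β^3/(1−β); cooperation value: 16/(1−β).
IC: 16 ≥ 18(1−β^3) + 7β^3 = 18 − 11β^3.
So β^3 ≥ 2/11, giving β ≥ (2/11)^(1/3) ≈ 0.567.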